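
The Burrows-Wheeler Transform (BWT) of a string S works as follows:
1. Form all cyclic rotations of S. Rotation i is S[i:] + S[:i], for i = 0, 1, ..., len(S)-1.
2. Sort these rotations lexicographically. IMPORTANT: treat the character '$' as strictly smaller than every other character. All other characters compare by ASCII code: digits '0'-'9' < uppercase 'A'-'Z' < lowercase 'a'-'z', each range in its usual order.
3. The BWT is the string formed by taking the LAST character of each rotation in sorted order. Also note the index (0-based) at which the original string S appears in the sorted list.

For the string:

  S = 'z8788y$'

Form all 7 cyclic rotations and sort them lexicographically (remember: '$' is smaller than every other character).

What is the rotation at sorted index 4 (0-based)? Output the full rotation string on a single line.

Answer: 8y$z878

Derivation:
All 7 rotations (rotation i = S[i:]+S[:i]):
  rot[0] = z8788y$
  rot[1] = 8788y$z
  rot[2] = 788y$z8
  rot[3] = 88y$z87
  rot[4] = 8y$z878
  rot[5] = y$z8788
  rot[6] = $z8788y
Sorted (with $ < everything):
  sorted[0] = $z8788y
  sorted[1] = 788y$z8
  sorted[2] = 8788y$z
  sorted[3] = 88y$z87
  sorted[4] = 8y$z878
  sorted[5] = y$z8788
  sorted[6] = z8788y$
sorted[4] = 8y$z878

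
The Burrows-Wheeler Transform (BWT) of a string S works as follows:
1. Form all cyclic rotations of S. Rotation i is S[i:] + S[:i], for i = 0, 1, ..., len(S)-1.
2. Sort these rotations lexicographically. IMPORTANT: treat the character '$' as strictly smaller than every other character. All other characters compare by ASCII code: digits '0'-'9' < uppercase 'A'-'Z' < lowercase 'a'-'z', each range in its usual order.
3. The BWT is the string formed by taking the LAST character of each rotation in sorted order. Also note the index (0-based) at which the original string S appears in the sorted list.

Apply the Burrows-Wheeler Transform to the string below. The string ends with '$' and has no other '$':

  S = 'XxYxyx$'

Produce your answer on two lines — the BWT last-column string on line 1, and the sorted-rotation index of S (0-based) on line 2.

All 7 rotations (rotation i = S[i:]+S[:i]):
  rot[0] = XxYxyx$
  rot[1] = xYxyx$X
  rot[2] = Yxyx$Xx
  rot[3] = xyx$XxY
  rot[4] = yx$XxYx
  rot[5] = x$XxYxy
  rot[6] = $XxYxyx
Sorted (with $ < everything):
  sorted[0] = $XxYxyx  (last char: 'x')
  sorted[1] = XxYxyx$  (last char: '$')
  sorted[2] = Yxyx$Xx  (last char: 'x')
  sorted[3] = x$XxYxy  (last char: 'y')
  sorted[4] = xYxyx$X  (last char: 'X')
  sorted[5] = xyx$XxY  (last char: 'Y')
  sorted[6] = yx$XxYx  (last char: 'x')
Last column: x$xyXYx
Original string S is at sorted index 1

Answer: x$xyXYx
1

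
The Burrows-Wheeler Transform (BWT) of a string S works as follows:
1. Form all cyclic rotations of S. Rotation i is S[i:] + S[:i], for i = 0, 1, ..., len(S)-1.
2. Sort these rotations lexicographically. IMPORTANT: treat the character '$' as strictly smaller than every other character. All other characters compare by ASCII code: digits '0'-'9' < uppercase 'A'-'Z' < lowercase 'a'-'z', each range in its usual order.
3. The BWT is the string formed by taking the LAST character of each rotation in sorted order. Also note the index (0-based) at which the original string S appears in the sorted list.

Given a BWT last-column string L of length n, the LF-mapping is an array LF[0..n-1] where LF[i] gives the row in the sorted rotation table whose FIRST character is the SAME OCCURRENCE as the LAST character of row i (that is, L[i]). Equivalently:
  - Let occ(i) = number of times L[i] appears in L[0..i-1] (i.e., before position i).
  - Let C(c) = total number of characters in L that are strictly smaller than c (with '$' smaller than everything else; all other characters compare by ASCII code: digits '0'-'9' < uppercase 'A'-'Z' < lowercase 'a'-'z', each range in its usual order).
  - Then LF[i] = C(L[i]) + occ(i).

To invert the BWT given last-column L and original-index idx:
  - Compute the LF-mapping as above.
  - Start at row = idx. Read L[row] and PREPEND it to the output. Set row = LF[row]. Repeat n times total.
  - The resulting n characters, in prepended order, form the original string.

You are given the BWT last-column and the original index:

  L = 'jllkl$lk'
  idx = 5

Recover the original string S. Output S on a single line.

LF mapping: 1 4 5 2 6 0 7 3
Walk LF starting at row 5, prepending L[row]:
  step 1: row=5, L[5]='$', prepend. Next row=LF[5]=0
  step 2: row=0, L[0]='j', prepend. Next row=LF[0]=1
  step 3: row=1, L[1]='l', prepend. Next row=LF[1]=4
  step 4: row=4, L[4]='l', prepend. Next row=LF[4]=6
  step 5: row=6, L[6]='l', prepend. Next row=LF[6]=7
  step 6: row=7, L[7]='k', prepend. Next row=LF[7]=3
  step 7: row=3, L[3]='k', prepend. Next row=LF[3]=2
  step 8: row=2, L[2]='l', prepend. Next row=LF[2]=5
Reversed output: lkklllj$

Answer: lkklllj$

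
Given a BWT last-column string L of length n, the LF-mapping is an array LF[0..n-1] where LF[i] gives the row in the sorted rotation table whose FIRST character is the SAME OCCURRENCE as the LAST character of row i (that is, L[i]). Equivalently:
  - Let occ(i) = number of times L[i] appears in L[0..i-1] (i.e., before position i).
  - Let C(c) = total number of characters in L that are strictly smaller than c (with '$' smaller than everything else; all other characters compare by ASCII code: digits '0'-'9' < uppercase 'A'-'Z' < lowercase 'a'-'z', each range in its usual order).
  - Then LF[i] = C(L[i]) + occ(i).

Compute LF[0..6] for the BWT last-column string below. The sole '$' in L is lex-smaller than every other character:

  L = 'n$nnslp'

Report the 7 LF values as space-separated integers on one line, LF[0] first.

Answer: 2 0 3 4 6 1 5

Derivation:
Char counts: '$':1, 'l':1, 'n':3, 'p':1, 's':1
C (first-col start): C('$')=0, C('l')=1, C('n')=2, C('p')=5, C('s')=6
L[0]='n': occ=0, LF[0]=C('n')+0=2+0=2
L[1]='$': occ=0, LF[1]=C('$')+0=0+0=0
L[2]='n': occ=1, LF[2]=C('n')+1=2+1=3
L[3]='n': occ=2, LF[3]=C('n')+2=2+2=4
L[4]='s': occ=0, LF[4]=C('s')+0=6+0=6
L[5]='l': occ=0, LF[5]=C('l')+0=1+0=1
L[6]='p': occ=0, LF[6]=C('p')+0=5+0=5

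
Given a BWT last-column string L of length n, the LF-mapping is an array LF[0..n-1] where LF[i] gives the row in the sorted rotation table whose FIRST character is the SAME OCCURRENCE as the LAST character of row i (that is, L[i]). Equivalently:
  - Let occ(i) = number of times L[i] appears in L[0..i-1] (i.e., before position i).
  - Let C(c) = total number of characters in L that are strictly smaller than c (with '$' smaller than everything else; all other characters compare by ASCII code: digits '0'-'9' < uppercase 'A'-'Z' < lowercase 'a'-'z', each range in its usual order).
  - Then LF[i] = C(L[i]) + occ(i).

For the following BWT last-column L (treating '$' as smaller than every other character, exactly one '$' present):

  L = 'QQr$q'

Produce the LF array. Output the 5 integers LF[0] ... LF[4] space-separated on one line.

Char counts: '$':1, 'Q':2, 'q':1, 'r':1
C (first-col start): C('$')=0, C('Q')=1, C('q')=3, C('r')=4
L[0]='Q': occ=0, LF[0]=C('Q')+0=1+0=1
L[1]='Q': occ=1, LF[1]=C('Q')+1=1+1=2
L[2]='r': occ=0, LF[2]=C('r')+0=4+0=4
L[3]='$': occ=0, LF[3]=C('$')+0=0+0=0
L[4]='q': occ=0, LF[4]=C('q')+0=3+0=3

Answer: 1 2 4 0 3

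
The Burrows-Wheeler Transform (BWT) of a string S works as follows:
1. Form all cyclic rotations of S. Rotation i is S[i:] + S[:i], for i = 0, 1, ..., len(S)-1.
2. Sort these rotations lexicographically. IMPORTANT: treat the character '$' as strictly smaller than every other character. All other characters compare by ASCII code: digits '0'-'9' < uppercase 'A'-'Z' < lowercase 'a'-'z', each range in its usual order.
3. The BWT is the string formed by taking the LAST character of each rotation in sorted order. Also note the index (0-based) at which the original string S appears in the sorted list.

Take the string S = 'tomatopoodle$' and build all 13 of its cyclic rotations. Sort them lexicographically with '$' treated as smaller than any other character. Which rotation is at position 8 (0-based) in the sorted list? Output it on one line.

All 13 rotations (rotation i = S[i:]+S[:i]):
  rot[0] = tomatopoodle$
  rot[1] = omatopoodle$t
  rot[2] = matopoodle$to
  rot[3] = atopoodle$tom
  rot[4] = topoodle$toma
  rot[5] = opoodle$tomat
  rot[6] = poodle$tomato
  rot[7] = oodle$tomatop
  rot[8] = odle$tomatopo
  rot[9] = dle$tomatopoo
  rot[10] = le$tomatopood
  rot[11] = e$tomatopoodl
  rot[12] = $tomatopoodle
Sorted (with $ < everything):
  sorted[0] = $tomatopoodle
  sorted[1] = atopoodle$tom
  sorted[2] = dle$tomatopoo
  sorted[3] = e$tomatopoodl
  sorted[4] = le$tomatopood
  sorted[5] = matopoodle$to
  sorted[6] = odle$tomatopo
  sorted[7] = omatopoodle$t
  sorted[8] = oodle$tomatop
  sorted[9] = opoodle$tomat
  sorted[10] = poodle$tomato
  sorted[11] = tomatopoodle$
  sorted[12] = topoodle$toma
sorted[8] = oodle$tomatop

Answer: oodle$tomatop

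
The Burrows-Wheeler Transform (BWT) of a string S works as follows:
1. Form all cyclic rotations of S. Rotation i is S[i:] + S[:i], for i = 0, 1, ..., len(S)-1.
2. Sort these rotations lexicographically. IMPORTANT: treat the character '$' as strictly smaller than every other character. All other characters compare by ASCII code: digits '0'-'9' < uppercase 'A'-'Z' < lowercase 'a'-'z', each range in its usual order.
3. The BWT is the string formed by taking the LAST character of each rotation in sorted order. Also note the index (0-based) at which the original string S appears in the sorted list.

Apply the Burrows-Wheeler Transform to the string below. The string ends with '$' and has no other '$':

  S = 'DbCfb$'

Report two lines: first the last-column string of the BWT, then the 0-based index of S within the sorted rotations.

All 6 rotations (rotation i = S[i:]+S[:i]):
  rot[0] = DbCfb$
  rot[1] = bCfb$D
  rot[2] = Cfb$Db
  rot[3] = fb$DbC
  rot[4] = b$DbCf
  rot[5] = $DbCfb
Sorted (with $ < everything):
  sorted[0] = $DbCfb  (last char: 'b')
  sorted[1] = Cfb$Db  (last char: 'b')
  sorted[2] = DbCfb$  (last char: '$')
  sorted[3] = b$DbCf  (last char: 'f')
  sorted[4] = bCfb$D  (last char: 'D')
  sorted[5] = fb$DbC  (last char: 'C')
Last column: bb$fDC
Original string S is at sorted index 2

Answer: bb$fDC
2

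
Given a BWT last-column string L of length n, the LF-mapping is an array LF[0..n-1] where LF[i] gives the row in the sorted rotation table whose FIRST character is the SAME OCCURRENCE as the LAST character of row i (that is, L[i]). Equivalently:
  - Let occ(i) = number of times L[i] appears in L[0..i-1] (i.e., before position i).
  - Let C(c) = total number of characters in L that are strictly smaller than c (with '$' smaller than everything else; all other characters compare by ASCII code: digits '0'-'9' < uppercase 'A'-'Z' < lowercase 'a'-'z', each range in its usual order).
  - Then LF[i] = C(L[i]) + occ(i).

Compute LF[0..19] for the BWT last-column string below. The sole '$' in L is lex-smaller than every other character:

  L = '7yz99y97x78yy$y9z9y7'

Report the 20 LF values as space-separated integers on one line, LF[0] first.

Answer: 1 12 18 6 7 13 8 2 11 3 5 14 15 0 16 9 19 10 17 4

Derivation:
Char counts: '$':1, '7':4, '8':1, '9':5, 'x':1, 'y':6, 'z':2
C (first-col start): C('$')=0, C('7')=1, C('8')=5, C('9')=6, C('x')=11, C('y')=12, C('z')=18
L[0]='7': occ=0, LF[0]=C('7')+0=1+0=1
L[1]='y': occ=0, LF[1]=C('y')+0=12+0=12
L[2]='z': occ=0, LF[2]=C('z')+0=18+0=18
L[3]='9': occ=0, LF[3]=C('9')+0=6+0=6
L[4]='9': occ=1, LF[4]=C('9')+1=6+1=7
L[5]='y': occ=1, LF[5]=C('y')+1=12+1=13
L[6]='9': occ=2, LF[6]=C('9')+2=6+2=8
L[7]='7': occ=1, LF[7]=C('7')+1=1+1=2
L[8]='x': occ=0, LF[8]=C('x')+0=11+0=11
L[9]='7': occ=2, LF[9]=C('7')+2=1+2=3
L[10]='8': occ=0, LF[10]=C('8')+0=5+0=5
L[11]='y': occ=2, LF[11]=C('y')+2=12+2=14
L[12]='y': occ=3, LF[12]=C('y')+3=12+3=15
L[13]='$': occ=0, LF[13]=C('$')+0=0+0=0
L[14]='y': occ=4, LF[14]=C('y')+4=12+4=16
L[15]='9': occ=3, LF[15]=C('9')+3=6+3=9
L[16]='z': occ=1, LF[16]=C('z')+1=18+1=19
L[17]='9': occ=4, LF[17]=C('9')+4=6+4=10
L[18]='y': occ=5, LF[18]=C('y')+5=12+5=17
L[19]='7': occ=3, LF[19]=C('7')+3=1+3=4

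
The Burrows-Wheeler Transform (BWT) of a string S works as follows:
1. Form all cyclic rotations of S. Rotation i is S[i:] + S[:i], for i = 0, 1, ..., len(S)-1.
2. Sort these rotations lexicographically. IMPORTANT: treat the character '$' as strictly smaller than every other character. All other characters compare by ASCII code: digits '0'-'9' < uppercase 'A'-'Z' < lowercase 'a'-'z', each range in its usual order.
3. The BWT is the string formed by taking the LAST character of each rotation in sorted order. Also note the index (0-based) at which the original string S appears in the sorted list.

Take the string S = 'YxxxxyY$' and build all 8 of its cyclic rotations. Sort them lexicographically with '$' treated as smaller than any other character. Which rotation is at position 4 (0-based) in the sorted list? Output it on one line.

Answer: xxxyY$Yx

Derivation:
All 8 rotations (rotation i = S[i:]+S[:i]):
  rot[0] = YxxxxyY$
  rot[1] = xxxxyY$Y
  rot[2] = xxxyY$Yx
  rot[3] = xxyY$Yxx
  rot[4] = xyY$Yxxx
  rot[5] = yY$Yxxxx
  rot[6] = Y$Yxxxxy
  rot[7] = $YxxxxyY
Sorted (with $ < everything):
  sorted[0] = $YxxxxyY
  sorted[1] = Y$Yxxxxy
  sorted[2] = YxxxxyY$
  sorted[3] = xxxxyY$Y
  sorted[4] = xxxyY$Yx
  sorted[5] = xxyY$Yxx
  sorted[6] = xyY$Yxxx
  sorted[7] = yY$Yxxxx
sorted[4] = xxxyY$Yx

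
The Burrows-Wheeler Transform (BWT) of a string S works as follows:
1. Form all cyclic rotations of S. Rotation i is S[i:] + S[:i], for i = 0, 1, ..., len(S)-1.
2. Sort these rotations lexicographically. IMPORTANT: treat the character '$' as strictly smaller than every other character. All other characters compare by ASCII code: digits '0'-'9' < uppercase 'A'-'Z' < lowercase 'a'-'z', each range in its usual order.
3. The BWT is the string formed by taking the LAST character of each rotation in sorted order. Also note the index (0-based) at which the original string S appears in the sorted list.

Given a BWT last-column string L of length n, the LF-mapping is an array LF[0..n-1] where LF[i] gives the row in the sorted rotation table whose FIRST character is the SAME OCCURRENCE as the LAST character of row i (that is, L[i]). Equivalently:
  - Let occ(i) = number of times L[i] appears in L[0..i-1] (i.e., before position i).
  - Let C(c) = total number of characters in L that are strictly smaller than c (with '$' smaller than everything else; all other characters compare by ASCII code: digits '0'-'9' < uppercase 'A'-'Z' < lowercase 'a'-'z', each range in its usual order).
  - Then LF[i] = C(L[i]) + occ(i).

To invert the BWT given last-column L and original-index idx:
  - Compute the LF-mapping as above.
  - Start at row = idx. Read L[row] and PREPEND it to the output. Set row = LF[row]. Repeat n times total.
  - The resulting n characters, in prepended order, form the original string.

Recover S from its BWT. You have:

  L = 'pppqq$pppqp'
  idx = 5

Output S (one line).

Answer: ppqqppqppp$

Derivation:
LF mapping: 1 2 3 8 9 0 4 5 6 10 7
Walk LF starting at row 5, prepending L[row]:
  step 1: row=5, L[5]='$', prepend. Next row=LF[5]=0
  step 2: row=0, L[0]='p', prepend. Next row=LF[0]=1
  step 3: row=1, L[1]='p', prepend. Next row=LF[1]=2
  step 4: row=2, L[2]='p', prepend. Next row=LF[2]=3
  step 5: row=3, L[3]='q', prepend. Next row=LF[3]=8
  step 6: row=8, L[8]='p', prepend. Next row=LF[8]=6
  step 7: row=6, L[6]='p', prepend. Next row=LF[6]=4
  step 8: row=4, L[4]='q', prepend. Next row=LF[4]=9
  step 9: row=9, L[9]='q', prepend. Next row=LF[9]=10
  step 10: row=10, L[10]='p', prepend. Next row=LF[10]=7
  step 11: row=7, L[7]='p', prepend. Next row=LF[7]=5
Reversed output: ppqqppqppp$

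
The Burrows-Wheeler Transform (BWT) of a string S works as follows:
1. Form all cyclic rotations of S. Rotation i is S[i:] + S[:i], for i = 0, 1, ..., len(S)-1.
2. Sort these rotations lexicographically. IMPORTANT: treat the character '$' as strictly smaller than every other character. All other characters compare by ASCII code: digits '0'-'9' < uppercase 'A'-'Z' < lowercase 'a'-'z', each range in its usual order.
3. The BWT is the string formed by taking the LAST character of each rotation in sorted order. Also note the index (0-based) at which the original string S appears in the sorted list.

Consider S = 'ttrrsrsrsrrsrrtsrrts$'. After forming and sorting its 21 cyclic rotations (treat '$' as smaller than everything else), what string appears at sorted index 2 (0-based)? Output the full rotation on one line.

Answer: rrsrsrsrrsrrtsrrts$tt

Derivation:
All 21 rotations (rotation i = S[i:]+S[:i]):
  rot[0] = ttrrsrsrsrrsrrtsrrts$
  rot[1] = trrsrsrsrrsrrtsrrts$t
  rot[2] = rrsrsrsrrsrrtsrrts$tt
  rot[3] = rsrsrsrrsrrtsrrts$ttr
  rot[4] = srsrsrrsrrtsrrts$ttrr
  rot[5] = rsrsrrsrrtsrrts$ttrrs
  rot[6] = srsrrsrrtsrrts$ttrrsr
  rot[7] = rsrrsrrtsrrts$ttrrsrs
  rot[8] = srrsrrtsrrts$ttrrsrsr
  rot[9] = rrsrrtsrrts$ttrrsrsrs
  rot[10] = rsrrtsrrts$ttrrsrsrsr
  rot[11] = srrtsrrts$ttrrsrsrsrr
  rot[12] = rrtsrrts$ttrrsrsrsrrs
  rot[13] = rtsrrts$ttrrsrsrsrrsr
  rot[14] = tsrrts$ttrrsrsrsrrsrr
  rot[15] = srrts$ttrrsrsrsrrsrrt
  rot[16] = rrts$ttrrsrsrsrrsrrts
  rot[17] = rts$ttrrsrsrsrrsrrtsr
  rot[18] = ts$ttrrsrsrsrrsrrtsrr
  rot[19] = s$ttrrsrsrsrrsrrtsrrt
  rot[20] = $ttrrsrsrsrrsrrtsrrts
Sorted (with $ < everything):
  sorted[0] = $ttrrsrsrsrrsrrtsrrts
  sorted[1] = rrsrrtsrrts$ttrrsrsrs
  sorted[2] = rrsrsrsrrsrrtsrrts$tt
  sorted[3] = rrts$ttrrsrsrsrrsrrts
  sorted[4] = rrtsrrts$ttrrsrsrsrrs
  sorted[5] = rsrrsrrtsrrts$ttrrsrs
  sorted[6] = rsrrtsrrts$ttrrsrsrsr
  sorted[7] = rsrsrrsrrtsrrts$ttrrs
  sorted[8] = rsrsrsrrsrrtsrrts$ttr
  sorted[9] = rts$ttrrsrsrsrrsrrtsr
  sorted[10] = rtsrrts$ttrrsrsrsrrsr
  sorted[11] = s$ttrrsrsrsrrsrrtsrrt
  sorted[12] = srrsrrtsrrts$ttrrsrsr
  sorted[13] = srrts$ttrrsrsrsrrsrrt
  sorted[14] = srrtsrrts$ttrrsrsrsrr
  sorted[15] = srsrrsrrtsrrts$ttrrsr
  sorted[16] = srsrsrrsrrtsrrts$ttrr
  sorted[17] = trrsrsrsrrsrrtsrrts$t
  sorted[18] = ts$ttrrsrsrsrrsrrtsrr
  sorted[19] = tsrrts$ttrrsrsrsrrsrr
  sorted[20] = ttrrsrsrsrrsrrtsrrts$
sorted[2] = rrsrsrsrrsrrtsrrts$tt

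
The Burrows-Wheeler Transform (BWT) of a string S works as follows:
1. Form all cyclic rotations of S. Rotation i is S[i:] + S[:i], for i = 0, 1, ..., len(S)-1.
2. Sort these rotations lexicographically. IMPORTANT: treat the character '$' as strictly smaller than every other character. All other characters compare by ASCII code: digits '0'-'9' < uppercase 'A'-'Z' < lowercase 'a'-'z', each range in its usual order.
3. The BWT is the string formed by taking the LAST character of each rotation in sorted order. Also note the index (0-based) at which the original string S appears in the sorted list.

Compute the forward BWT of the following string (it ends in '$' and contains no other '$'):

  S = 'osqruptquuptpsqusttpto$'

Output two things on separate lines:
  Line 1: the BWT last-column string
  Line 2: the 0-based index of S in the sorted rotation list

Answer: ot$ttuusstqopupptpsurqq
2

Derivation:
All 23 rotations (rotation i = S[i:]+S[:i]):
  rot[0] = osqruptquuptpsqusttpto$
  rot[1] = sqruptquuptpsqusttpto$o
  rot[2] = qruptquuptpsqusttpto$os
  rot[3] = ruptquuptpsqusttpto$osq
  rot[4] = uptquuptpsqusttpto$osqr
  rot[5] = ptquuptpsqusttpto$osqru
  rot[6] = tquuptpsqusttpto$osqrup
  rot[7] = quuptpsqusttpto$osqrupt
  rot[8] = uuptpsqusttpto$osqruptq
  rot[9] = uptpsqusttpto$osqruptqu
  rot[10] = ptpsqusttpto$osqruptquu
  rot[11] = tpsqusttpto$osqruptquup
  rot[12] = psqusttpto$osqruptquupt
  rot[13] = squsttpto$osqruptquuptp
  rot[14] = qusttpto$osqruptquuptps
  rot[15] = usttpto$osqruptquuptpsq
  rot[16] = sttpto$osqruptquuptpsqu
  rot[17] = ttpto$osqruptquuptpsqus
  rot[18] = tpto$osqruptquuptpsqust
  rot[19] = pto$osqruptquuptpsqustt
  rot[20] = to$osqruptquuptpsqusttp
  rot[21] = o$osqruptquuptpsqusttpt
  rot[22] = $osqruptquuptpsqusttpto
Sorted (with $ < everything):
  sorted[0] = $osqruptquuptpsqusttpto  (last char: 'o')
  sorted[1] = o$osqruptquuptpsqusttpt  (last char: 't')
  sorted[2] = osqruptquuptpsqusttpto$  (last char: '$')
  sorted[3] = psqusttpto$osqruptquupt  (last char: 't')
  sorted[4] = pto$osqruptquuptpsqustt  (last char: 't')
  sorted[5] = ptpsqusttpto$osqruptquu  (last char: 'u')
  sorted[6] = ptquuptpsqusttpto$osqru  (last char: 'u')
  sorted[7] = qruptquuptpsqusttpto$os  (last char: 's')
  sorted[8] = qusttpto$osqruptquuptps  (last char: 's')
  sorted[9] = quuptpsqusttpto$osqrupt  (last char: 't')
  sorted[10] = ruptquuptpsqusttpto$osq  (last char: 'q')
  sorted[11] = sqruptquuptpsqusttpto$o  (last char: 'o')
  sorted[12] = squsttpto$osqruptquuptp  (last char: 'p')
  sorted[13] = sttpto$osqruptquuptpsqu  (last char: 'u')
  sorted[14] = to$osqruptquuptpsqusttp  (last char: 'p')
  sorted[15] = tpsqusttpto$osqruptquup  (last char: 'p')
  sorted[16] = tpto$osqruptquuptpsqust  (last char: 't')
  sorted[17] = tquuptpsqusttpto$osqrup  (last char: 'p')
  sorted[18] = ttpto$osqruptquuptpsqus  (last char: 's')
  sorted[19] = uptpsqusttpto$osqruptqu  (last char: 'u')
  sorted[20] = uptquuptpsqusttpto$osqr  (last char: 'r')
  sorted[21] = usttpto$osqruptquuptpsq  (last char: 'q')
  sorted[22] = uuptpsqusttpto$osqruptq  (last char: 'q')
Last column: ot$ttuusstqopupptpsurqq
Original string S is at sorted index 2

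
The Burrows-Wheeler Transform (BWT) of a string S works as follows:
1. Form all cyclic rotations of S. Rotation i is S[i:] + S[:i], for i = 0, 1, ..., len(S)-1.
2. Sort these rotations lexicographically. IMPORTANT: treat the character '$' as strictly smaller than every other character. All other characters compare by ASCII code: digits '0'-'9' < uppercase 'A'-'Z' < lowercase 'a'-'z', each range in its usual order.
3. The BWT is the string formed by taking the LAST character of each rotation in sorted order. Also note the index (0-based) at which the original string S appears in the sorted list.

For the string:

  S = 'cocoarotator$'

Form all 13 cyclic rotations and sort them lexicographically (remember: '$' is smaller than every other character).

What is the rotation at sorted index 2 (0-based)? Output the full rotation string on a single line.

All 13 rotations (rotation i = S[i:]+S[:i]):
  rot[0] = cocoarotator$
  rot[1] = ocoarotator$c
  rot[2] = coarotator$co
  rot[3] = oarotator$coc
  rot[4] = arotator$coco
  rot[5] = rotator$cocoa
  rot[6] = otator$cocoar
  rot[7] = tator$cocoaro
  rot[8] = ator$cocoarot
  rot[9] = tor$cocoarota
  rot[10] = or$cocoarotat
  rot[11] = r$cocoarotato
  rot[12] = $cocoarotator
Sorted (with $ < everything):
  sorted[0] = $cocoarotator
  sorted[1] = arotator$coco
  sorted[2] = ator$cocoarot
  sorted[3] = coarotator$co
  sorted[4] = cocoarotator$
  sorted[5] = oarotator$coc
  sorted[6] = ocoarotator$c
  sorted[7] = or$cocoarotat
  sorted[8] = otator$cocoar
  sorted[9] = r$cocoarotato
  sorted[10] = rotator$cocoa
  sorted[11] = tator$cocoaro
  sorted[12] = tor$cocoarota
sorted[2] = ator$cocoarot

Answer: ator$cocoarot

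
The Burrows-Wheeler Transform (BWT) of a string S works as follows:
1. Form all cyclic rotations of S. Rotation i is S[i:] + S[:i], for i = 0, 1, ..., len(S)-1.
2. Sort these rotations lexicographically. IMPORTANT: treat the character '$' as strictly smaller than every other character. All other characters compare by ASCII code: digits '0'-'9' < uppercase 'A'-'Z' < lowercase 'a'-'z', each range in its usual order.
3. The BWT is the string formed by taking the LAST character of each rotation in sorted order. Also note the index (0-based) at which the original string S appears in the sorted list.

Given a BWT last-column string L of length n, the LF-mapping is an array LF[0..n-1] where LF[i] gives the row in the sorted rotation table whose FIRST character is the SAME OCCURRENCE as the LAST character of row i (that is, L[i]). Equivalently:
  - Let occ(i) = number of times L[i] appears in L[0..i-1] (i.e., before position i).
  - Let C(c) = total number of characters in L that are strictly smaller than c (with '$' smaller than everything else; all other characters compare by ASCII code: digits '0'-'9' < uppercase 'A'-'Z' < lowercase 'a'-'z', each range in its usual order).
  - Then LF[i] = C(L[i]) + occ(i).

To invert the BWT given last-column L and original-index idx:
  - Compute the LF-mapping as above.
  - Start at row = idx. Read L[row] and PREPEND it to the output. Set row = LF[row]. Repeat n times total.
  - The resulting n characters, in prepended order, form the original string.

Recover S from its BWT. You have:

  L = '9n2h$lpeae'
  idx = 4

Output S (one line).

LF mapping: 2 8 1 6 0 7 9 4 3 5
Walk LF starting at row 4, prepending L[row]:
  step 1: row=4, L[4]='$', prepend. Next row=LF[4]=0
  step 2: row=0, L[0]='9', prepend. Next row=LF[0]=2
  step 3: row=2, L[2]='2', prepend. Next row=LF[2]=1
  step 4: row=1, L[1]='n', prepend. Next row=LF[1]=8
  step 5: row=8, L[8]='a', prepend. Next row=LF[8]=3
  step 6: row=3, L[3]='h', prepend. Next row=LF[3]=6
  step 7: row=6, L[6]='p', prepend. Next row=LF[6]=9
  step 8: row=9, L[9]='e', prepend. Next row=LF[9]=5
  step 9: row=5, L[5]='l', prepend. Next row=LF[5]=7
  step 10: row=7, L[7]='e', prepend. Next row=LF[7]=4
Reversed output: elephan29$

Answer: elephan29$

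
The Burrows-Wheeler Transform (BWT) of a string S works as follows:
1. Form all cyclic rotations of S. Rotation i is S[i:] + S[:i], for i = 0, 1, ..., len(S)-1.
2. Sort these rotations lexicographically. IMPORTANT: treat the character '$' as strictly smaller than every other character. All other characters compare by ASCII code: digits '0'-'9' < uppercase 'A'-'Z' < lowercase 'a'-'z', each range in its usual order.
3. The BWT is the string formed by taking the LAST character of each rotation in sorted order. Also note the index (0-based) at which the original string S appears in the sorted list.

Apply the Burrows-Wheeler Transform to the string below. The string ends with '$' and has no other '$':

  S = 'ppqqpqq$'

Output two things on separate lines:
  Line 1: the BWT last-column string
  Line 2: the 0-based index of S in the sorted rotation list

Answer: q$qpqqpp
1

Derivation:
All 8 rotations (rotation i = S[i:]+S[:i]):
  rot[0] = ppqqpqq$
  rot[1] = pqqpqq$p
  rot[2] = qqpqq$pp
  rot[3] = qpqq$ppq
  rot[4] = pqq$ppqq
  rot[5] = qq$ppqqp
  rot[6] = q$ppqqpq
  rot[7] = $ppqqpqq
Sorted (with $ < everything):
  sorted[0] = $ppqqpqq  (last char: 'q')
  sorted[1] = ppqqpqq$  (last char: '$')
  sorted[2] = pqq$ppqq  (last char: 'q')
  sorted[3] = pqqpqq$p  (last char: 'p')
  sorted[4] = q$ppqqpq  (last char: 'q')
  sorted[5] = qpqq$ppq  (last char: 'q')
  sorted[6] = qq$ppqqp  (last char: 'p')
  sorted[7] = qqpqq$pp  (last char: 'p')
Last column: q$qpqqpp
Original string S is at sorted index 1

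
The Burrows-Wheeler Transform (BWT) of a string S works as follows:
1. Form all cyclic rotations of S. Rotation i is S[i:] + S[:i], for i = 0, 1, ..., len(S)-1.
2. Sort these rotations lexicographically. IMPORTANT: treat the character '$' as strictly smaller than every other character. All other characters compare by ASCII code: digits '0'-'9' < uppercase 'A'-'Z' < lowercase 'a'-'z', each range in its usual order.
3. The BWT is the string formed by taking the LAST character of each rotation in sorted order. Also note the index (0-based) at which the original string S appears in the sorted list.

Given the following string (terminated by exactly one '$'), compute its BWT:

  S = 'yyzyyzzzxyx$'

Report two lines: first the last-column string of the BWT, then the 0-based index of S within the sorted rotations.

All 12 rotations (rotation i = S[i:]+S[:i]):
  rot[0] = yyzyyzzzxyx$
  rot[1] = yzyyzzzxyx$y
  rot[2] = zyyzzzxyx$yy
  rot[3] = yyzzzxyx$yyz
  rot[4] = yzzzxyx$yyzy
  rot[5] = zzzxyx$yyzyy
  rot[6] = zzxyx$yyzyyz
  rot[7] = zxyx$yyzyyzz
  rot[8] = xyx$yyzyyzzz
  rot[9] = yx$yyzyyzzzx
  rot[10] = x$yyzyyzzzxy
  rot[11] = $yyzyyzzzxyx
Sorted (with $ < everything):
  sorted[0] = $yyzyyzzzxyx  (last char: 'x')
  sorted[1] = x$yyzyyzzzxy  (last char: 'y')
  sorted[2] = xyx$yyzyyzzz  (last char: 'z')
  sorted[3] = yx$yyzyyzzzx  (last char: 'x')
  sorted[4] = yyzyyzzzxyx$  (last char: '$')
  sorted[5] = yyzzzxyx$yyz  (last char: 'z')
  sorted[6] = yzyyzzzxyx$y  (last char: 'y')
  sorted[7] = yzzzxyx$yyzy  (last char: 'y')
  sorted[8] = zxyx$yyzyyzz  (last char: 'z')
  sorted[9] = zyyzzzxyx$yy  (last char: 'y')
  sorted[10] = zzxyx$yyzyyz  (last char: 'z')
  sorted[11] = zzzxyx$yyzyy  (last char: 'y')
Last column: xyzx$zyyzyzy
Original string S is at sorted index 4

Answer: xyzx$zyyzyzy
4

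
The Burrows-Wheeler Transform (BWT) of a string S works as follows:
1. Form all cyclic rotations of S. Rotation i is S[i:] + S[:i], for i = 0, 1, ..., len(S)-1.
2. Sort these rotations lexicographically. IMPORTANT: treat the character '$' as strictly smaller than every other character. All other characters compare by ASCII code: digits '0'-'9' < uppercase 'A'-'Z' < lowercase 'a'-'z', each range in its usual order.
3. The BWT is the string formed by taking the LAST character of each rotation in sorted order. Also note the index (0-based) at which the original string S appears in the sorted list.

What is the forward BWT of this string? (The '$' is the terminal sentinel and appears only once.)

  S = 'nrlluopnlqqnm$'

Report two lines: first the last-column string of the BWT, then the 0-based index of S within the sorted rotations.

Answer: mrnlnpq$uoqlnl
7

Derivation:
All 14 rotations (rotation i = S[i:]+S[:i]):
  rot[0] = nrlluopnlqqnm$
  rot[1] = rlluopnlqqnm$n
  rot[2] = lluopnlqqnm$nr
  rot[3] = luopnlqqnm$nrl
  rot[4] = uopnlqqnm$nrll
  rot[5] = opnlqqnm$nrllu
  rot[6] = pnlqqnm$nrlluo
  rot[7] = nlqqnm$nrlluop
  rot[8] = lqqnm$nrlluopn
  rot[9] = qqnm$nrlluopnl
  rot[10] = qnm$nrlluopnlq
  rot[11] = nm$nrlluopnlqq
  rot[12] = m$nrlluopnlqqn
  rot[13] = $nrlluopnlqqnm
Sorted (with $ < everything):
  sorted[0] = $nrlluopnlqqnm  (last char: 'm')
  sorted[1] = lluopnlqqnm$nr  (last char: 'r')
  sorted[2] = lqqnm$nrlluopn  (last char: 'n')
  sorted[3] = luopnlqqnm$nrl  (last char: 'l')
  sorted[4] = m$nrlluopnlqqn  (last char: 'n')
  sorted[5] = nlqqnm$nrlluop  (last char: 'p')
  sorted[6] = nm$nrlluopnlqq  (last char: 'q')
  sorted[7] = nrlluopnlqqnm$  (last char: '$')
  sorted[8] = opnlqqnm$nrllu  (last char: 'u')
  sorted[9] = pnlqqnm$nrlluo  (last char: 'o')
  sorted[10] = qnm$nrlluopnlq  (last char: 'q')
  sorted[11] = qqnm$nrlluopnl  (last char: 'l')
  sorted[12] = rlluopnlqqnm$n  (last char: 'n')
  sorted[13] = uopnlqqnm$nrll  (last char: 'l')
Last column: mrnlnpq$uoqlnl
Original string S is at sorted index 7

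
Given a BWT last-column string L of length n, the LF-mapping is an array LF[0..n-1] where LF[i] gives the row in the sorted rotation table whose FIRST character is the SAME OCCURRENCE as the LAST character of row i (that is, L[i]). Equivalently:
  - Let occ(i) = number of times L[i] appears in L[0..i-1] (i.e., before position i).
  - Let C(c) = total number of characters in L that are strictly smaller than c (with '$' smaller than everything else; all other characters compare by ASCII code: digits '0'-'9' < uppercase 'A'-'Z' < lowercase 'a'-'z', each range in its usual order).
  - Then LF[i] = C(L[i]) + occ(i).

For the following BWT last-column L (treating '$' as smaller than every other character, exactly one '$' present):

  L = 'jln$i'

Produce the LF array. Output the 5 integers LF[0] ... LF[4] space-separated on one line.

Answer: 2 3 4 0 1

Derivation:
Char counts: '$':1, 'i':1, 'j':1, 'l':1, 'n':1
C (first-col start): C('$')=0, C('i')=1, C('j')=2, C('l')=3, C('n')=4
L[0]='j': occ=0, LF[0]=C('j')+0=2+0=2
L[1]='l': occ=0, LF[1]=C('l')+0=3+0=3
L[2]='n': occ=0, LF[2]=C('n')+0=4+0=4
L[3]='$': occ=0, LF[3]=C('$')+0=0+0=0
L[4]='i': occ=0, LF[4]=C('i')+0=1+0=1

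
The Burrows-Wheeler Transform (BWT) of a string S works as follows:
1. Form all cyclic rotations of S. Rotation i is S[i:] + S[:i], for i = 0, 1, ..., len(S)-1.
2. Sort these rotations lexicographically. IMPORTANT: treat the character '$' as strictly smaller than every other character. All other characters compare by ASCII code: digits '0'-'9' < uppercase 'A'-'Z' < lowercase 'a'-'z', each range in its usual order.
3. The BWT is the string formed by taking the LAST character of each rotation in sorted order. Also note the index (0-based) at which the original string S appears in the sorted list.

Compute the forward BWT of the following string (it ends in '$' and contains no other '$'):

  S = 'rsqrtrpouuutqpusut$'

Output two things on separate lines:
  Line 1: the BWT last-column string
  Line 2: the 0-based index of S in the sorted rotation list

Answer: tprqtst$qruuurpsuuo
7

Derivation:
All 19 rotations (rotation i = S[i:]+S[:i]):
  rot[0] = rsqrtrpouuutqpusut$
  rot[1] = sqrtrpouuutqpusut$r
  rot[2] = qrtrpouuutqpusut$rs
  rot[3] = rtrpouuutqpusut$rsq
  rot[4] = trpouuutqpusut$rsqr
  rot[5] = rpouuutqpusut$rsqrt
  rot[6] = pouuutqpusut$rsqrtr
  rot[7] = ouuutqpusut$rsqrtrp
  rot[8] = uuutqpusut$rsqrtrpo
  rot[9] = uutqpusut$rsqrtrpou
  rot[10] = utqpusut$rsqrtrpouu
  rot[11] = tqpusut$rsqrtrpouuu
  rot[12] = qpusut$rsqrtrpouuut
  rot[13] = pusut$rsqrtrpouuutq
  rot[14] = usut$rsqrtrpouuutqp
  rot[15] = sut$rsqrtrpouuutqpu
  rot[16] = ut$rsqrtrpouuutqpus
  rot[17] = t$rsqrtrpouuutqpusu
  rot[18] = $rsqrtrpouuutqpusut
Sorted (with $ < everything):
  sorted[0] = $rsqrtrpouuutqpusut  (last char: 't')
  sorted[1] = ouuutqpusut$rsqrtrp  (last char: 'p')
  sorted[2] = pouuutqpusut$rsqrtr  (last char: 'r')
  sorted[3] = pusut$rsqrtrpouuutq  (last char: 'q')
  sorted[4] = qpusut$rsqrtrpouuut  (last char: 't')
  sorted[5] = qrtrpouuutqpusut$rs  (last char: 's')
  sorted[6] = rpouuutqpusut$rsqrt  (last char: 't')
  sorted[7] = rsqrtrpouuutqpusut$  (last char: '$')
  sorted[8] = rtrpouuutqpusut$rsq  (last char: 'q')
  sorted[9] = sqrtrpouuutqpusut$r  (last char: 'r')
  sorted[10] = sut$rsqrtrpouuutqpu  (last char: 'u')
  sorted[11] = t$rsqrtrpouuutqpusu  (last char: 'u')
  sorted[12] = tqpusut$rsqrtrpouuu  (last char: 'u')
  sorted[13] = trpouuutqpusut$rsqr  (last char: 'r')
  sorted[14] = usut$rsqrtrpouuutqp  (last char: 'p')
  sorted[15] = ut$rsqrtrpouuutqpus  (last char: 's')
  sorted[16] = utqpusut$rsqrtrpouu  (last char: 'u')
  sorted[17] = uutqpusut$rsqrtrpou  (last char: 'u')
  sorted[18] = uuutqpusut$rsqrtrpo  (last char: 'o')
Last column: tprqtst$qruuurpsuuo
Original string S is at sorted index 7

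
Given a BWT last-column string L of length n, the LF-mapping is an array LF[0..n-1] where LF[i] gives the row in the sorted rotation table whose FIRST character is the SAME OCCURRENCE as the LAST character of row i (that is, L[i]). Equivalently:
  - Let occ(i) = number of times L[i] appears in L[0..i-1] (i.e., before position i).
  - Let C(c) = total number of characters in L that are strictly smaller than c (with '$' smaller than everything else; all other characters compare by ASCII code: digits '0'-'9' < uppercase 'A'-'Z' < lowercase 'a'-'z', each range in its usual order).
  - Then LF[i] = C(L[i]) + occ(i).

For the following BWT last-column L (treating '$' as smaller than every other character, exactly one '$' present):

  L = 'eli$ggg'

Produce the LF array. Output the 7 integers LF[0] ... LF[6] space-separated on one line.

Char counts: '$':1, 'e':1, 'g':3, 'i':1, 'l':1
C (first-col start): C('$')=0, C('e')=1, C('g')=2, C('i')=5, C('l')=6
L[0]='e': occ=0, LF[0]=C('e')+0=1+0=1
L[1]='l': occ=0, LF[1]=C('l')+0=6+0=6
L[2]='i': occ=0, LF[2]=C('i')+0=5+0=5
L[3]='$': occ=0, LF[3]=C('$')+0=0+0=0
L[4]='g': occ=0, LF[4]=C('g')+0=2+0=2
L[5]='g': occ=1, LF[5]=C('g')+1=2+1=3
L[6]='g': occ=2, LF[6]=C('g')+2=2+2=4

Answer: 1 6 5 0 2 3 4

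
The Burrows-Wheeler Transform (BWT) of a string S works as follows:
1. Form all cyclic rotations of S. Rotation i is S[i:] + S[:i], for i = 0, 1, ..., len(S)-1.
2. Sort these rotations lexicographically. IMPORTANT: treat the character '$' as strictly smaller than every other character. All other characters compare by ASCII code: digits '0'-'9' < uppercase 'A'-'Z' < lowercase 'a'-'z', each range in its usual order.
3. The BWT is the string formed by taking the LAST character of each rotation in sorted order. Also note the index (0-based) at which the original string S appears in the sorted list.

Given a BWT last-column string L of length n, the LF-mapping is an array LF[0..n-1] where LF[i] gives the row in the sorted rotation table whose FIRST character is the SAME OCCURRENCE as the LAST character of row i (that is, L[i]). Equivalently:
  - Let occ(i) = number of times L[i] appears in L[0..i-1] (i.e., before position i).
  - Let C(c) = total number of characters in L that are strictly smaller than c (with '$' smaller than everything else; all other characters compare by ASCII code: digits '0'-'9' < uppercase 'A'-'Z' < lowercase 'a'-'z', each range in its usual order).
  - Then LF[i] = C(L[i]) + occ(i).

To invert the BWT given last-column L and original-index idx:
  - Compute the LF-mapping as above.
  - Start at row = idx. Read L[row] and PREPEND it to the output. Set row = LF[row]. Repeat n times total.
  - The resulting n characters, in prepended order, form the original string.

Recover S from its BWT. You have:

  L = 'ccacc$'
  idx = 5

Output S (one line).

Answer: cccac$

Derivation:
LF mapping: 2 3 1 4 5 0
Walk LF starting at row 5, prepending L[row]:
  step 1: row=5, L[5]='$', prepend. Next row=LF[5]=0
  step 2: row=0, L[0]='c', prepend. Next row=LF[0]=2
  step 3: row=2, L[2]='a', prepend. Next row=LF[2]=1
  step 4: row=1, L[1]='c', prepend. Next row=LF[1]=3
  step 5: row=3, L[3]='c', prepend. Next row=LF[3]=4
  step 6: row=4, L[4]='c', prepend. Next row=LF[4]=5
Reversed output: cccac$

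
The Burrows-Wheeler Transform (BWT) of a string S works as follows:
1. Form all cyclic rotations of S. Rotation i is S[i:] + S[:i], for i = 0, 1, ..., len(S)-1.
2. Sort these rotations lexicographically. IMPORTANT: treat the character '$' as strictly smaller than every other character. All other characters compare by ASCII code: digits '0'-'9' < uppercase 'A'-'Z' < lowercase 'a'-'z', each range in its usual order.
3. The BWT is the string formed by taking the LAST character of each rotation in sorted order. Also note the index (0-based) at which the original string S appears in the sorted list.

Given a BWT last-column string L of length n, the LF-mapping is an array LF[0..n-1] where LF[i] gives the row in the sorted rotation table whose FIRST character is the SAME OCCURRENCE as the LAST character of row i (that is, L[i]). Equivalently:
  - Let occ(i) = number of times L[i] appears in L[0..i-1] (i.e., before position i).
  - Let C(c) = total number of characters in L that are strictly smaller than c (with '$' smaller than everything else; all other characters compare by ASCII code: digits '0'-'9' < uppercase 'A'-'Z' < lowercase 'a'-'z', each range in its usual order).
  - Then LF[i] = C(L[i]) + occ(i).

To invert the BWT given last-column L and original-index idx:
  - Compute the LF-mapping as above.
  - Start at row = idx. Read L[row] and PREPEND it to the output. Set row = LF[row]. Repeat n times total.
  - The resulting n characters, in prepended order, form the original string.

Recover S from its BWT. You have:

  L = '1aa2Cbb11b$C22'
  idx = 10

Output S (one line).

LF mapping: 1 9 10 4 7 11 12 2 3 13 0 8 5 6
Walk LF starting at row 10, prepending L[row]:
  step 1: row=10, L[10]='$', prepend. Next row=LF[10]=0
  step 2: row=0, L[0]='1', prepend. Next row=LF[0]=1
  step 3: row=1, L[1]='a', prepend. Next row=LF[1]=9
  step 4: row=9, L[9]='b', prepend. Next row=LF[9]=13
  step 5: row=13, L[13]='2', prepend. Next row=LF[13]=6
  step 6: row=6, L[6]='b', prepend. Next row=LF[6]=12
  step 7: row=12, L[12]='2', prepend. Next row=LF[12]=5
  step 8: row=5, L[5]='b', prepend. Next row=LF[5]=11
  step 9: row=11, L[11]='C', prepend. Next row=LF[11]=8
  step 10: row=8, L[8]='1', prepend. Next row=LF[8]=3
  step 11: row=3, L[3]='2', prepend. Next row=LF[3]=4
  step 12: row=4, L[4]='C', prepend. Next row=LF[4]=7
  step 13: row=7, L[7]='1', prepend. Next row=LF[7]=2
  step 14: row=2, L[2]='a', prepend. Next row=LF[2]=10
Reversed output: a1C21Cb2b2ba1$

Answer: a1C21Cb2b2ba1$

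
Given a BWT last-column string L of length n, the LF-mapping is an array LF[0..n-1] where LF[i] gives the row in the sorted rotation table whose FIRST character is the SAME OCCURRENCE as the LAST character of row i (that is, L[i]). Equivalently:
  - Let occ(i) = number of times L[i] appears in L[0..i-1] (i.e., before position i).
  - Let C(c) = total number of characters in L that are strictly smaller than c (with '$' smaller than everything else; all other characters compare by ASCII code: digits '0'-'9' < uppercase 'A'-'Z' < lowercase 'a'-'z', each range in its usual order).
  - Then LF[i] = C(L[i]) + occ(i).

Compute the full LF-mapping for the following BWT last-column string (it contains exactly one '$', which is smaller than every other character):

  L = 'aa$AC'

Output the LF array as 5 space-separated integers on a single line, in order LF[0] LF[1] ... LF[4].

Answer: 3 4 0 1 2

Derivation:
Char counts: '$':1, 'A':1, 'C':1, 'a':2
C (first-col start): C('$')=0, C('A')=1, C('C')=2, C('a')=3
L[0]='a': occ=0, LF[0]=C('a')+0=3+0=3
L[1]='a': occ=1, LF[1]=C('a')+1=3+1=4
L[2]='$': occ=0, LF[2]=C('$')+0=0+0=0
L[3]='A': occ=0, LF[3]=C('A')+0=1+0=1
L[4]='C': occ=0, LF[4]=C('C')+0=2+0=2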